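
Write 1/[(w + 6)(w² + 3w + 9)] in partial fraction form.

Cover-up at w = -6: P = 1/((-6)² + 3·(-6) + 9) = 1/27. Then Q = -P = -1/27, R = -P·(3 - 6) = 1/9
Result: (1/27)/(w + 6) - ((1/27)w - 1/9)/(w² + 3w + 9)


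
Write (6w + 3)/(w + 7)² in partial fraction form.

(6w + 3) = α(w + 7) + β. At w = -7: β = 6·(-7) + 3 = -39. Coeff of w: α = 6
Result: 6/(w + 7) - 39/(w + 7)²


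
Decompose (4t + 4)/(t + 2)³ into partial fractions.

(4t + 4) = A(t + 2)² + B(t + 2) + C. At t = -2: C = 4·(-2) + 4 = -4. Coefficients: A = 0, B = 4
Result: 4/(t + 2)² - 4/(t + 2)³


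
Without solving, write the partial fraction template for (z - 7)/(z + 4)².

Repeated linear factor: P/(z + 4) + Q/(z + 4)²


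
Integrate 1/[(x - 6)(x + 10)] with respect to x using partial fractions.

Decompose: 1/[(x - 6)(x + 10)] = (1/16)/(x - 6) - (1/16)/(x + 10). Integrate each term: (1/16) ln|(x - 6)| - (1/16) ln|(x + 10)| + C


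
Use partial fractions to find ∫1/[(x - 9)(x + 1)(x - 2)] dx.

Cover-up: A = 1/70, B = 1/30, C = -1/21. Decomposition: (1/70)/(x - 9) + (1/30)/(x + 1) - (1/21)/(x - 2). Integrate each term: (1/70) ln|(x - 9)| + (1/30) ln|(x + 1)| - (1/21) ln|(x - 2)| + C


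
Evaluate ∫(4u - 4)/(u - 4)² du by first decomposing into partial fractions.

Decompose: P = 4, Q = 4·4 - 4 = 12, so (4u - 4)/(u - 4)² = 4/(u - 4) + 12/(u - 4)². Integrate: ∫ P/(u - 4) du = 4 ln|(u - 4)|; ∫ Q/(u - 4)² du = -12/(u - 4). Sum: 4 ln|(u - 4)| - 12/(u - 4) + C


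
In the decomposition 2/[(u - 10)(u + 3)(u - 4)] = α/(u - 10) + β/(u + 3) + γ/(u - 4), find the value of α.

Cover-up at u = 10: α = 2/[(10 + 3)(10 - 4)] = 2/[(13)(6)] = 2/78 = 1/39


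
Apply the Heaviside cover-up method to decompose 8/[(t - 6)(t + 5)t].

Cover (t - 6), t=6: P = 8/[(6 + 5)(6 - 0)] = 4/33. Cover (t + 5), t=-5: Q = 8/[(-5 - 6)(-5 - 0)] = 8/55. Cover t, t=0: R = 8/[(0 - 6)(0 + 5)] = -4/15.
Result: (4/33)/(t - 6) + (8/55)/(t + 5) - (4/15)/t


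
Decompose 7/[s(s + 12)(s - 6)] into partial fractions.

Using cover-up method: α = -7/72, β = 7/216, γ = 7/108
Result: (-7/72)/s + (7/216)/(s + 12) + (7/108)/(s - 6)


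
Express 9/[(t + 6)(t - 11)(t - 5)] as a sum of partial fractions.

Using cover-up method: A = 9/187, B = 3/34, C = -3/22
Result: (9/187)/(t + 6) + (3/34)/(t - 11) - (3/22)/(t - 5)


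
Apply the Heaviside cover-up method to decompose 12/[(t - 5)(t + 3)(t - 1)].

Cover (t - 5), t=5: A = 12/[(5 + 3)(5 - 1)] = 3/8. Cover (t + 3), t=-3: B = 12/[(-3 - 5)(-3 - 1)] = 3/8. Cover (t - 1), t=1: C = 12/[(1 - 5)(1 + 3)] = -3/4.
Result: (3/8)/(t - 5) + (3/8)/(t + 3) - (3/4)/(t - 1)


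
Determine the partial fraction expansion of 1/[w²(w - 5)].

Cover-up at w=5: C = 1/(5 - 0)² = 1/25. Cover-up at w=0: B = 1/(0 - 5) = -1/5. Comparing w² coeff: A = -C = -1/25
Result: (-1/25)/w - (1/5)/w² + (1/25)/(w - 5)


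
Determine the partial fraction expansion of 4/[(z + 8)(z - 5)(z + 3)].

Using cover-up method: P = 4/65, Q = 1/26, R = -1/10
Result: (4/65)/(z + 8) + (1/26)/(z - 5) - (1/10)/(z + 3)


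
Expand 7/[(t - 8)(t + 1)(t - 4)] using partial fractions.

Using cover-up method: α = 7/36, β = 7/45, γ = -7/20
Result: (7/36)/(t - 8) + (7/45)/(t + 1) - (7/20)/(t - 4)


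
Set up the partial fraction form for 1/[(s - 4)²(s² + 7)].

Repeated linear + quadratic: α/(s - 4) + β/(s - 4)² + (γs + δ)/(s² + 7)


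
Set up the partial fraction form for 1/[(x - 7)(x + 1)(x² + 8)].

Two linear + quadratic: A/(x - 7) + B/(x + 1) + (Cx + D)/(x² + 8)


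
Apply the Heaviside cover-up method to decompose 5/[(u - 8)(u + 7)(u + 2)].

Cover (u - 8), u=8: α = 5/[(8 + 7)(8 + 2)] = 1/30. Cover (u + 7), u=-7: β = 5/[(-7 - 8)(-7 + 2)] = 1/15. Cover (u + 2), u=-2: γ = 5/[(-2 - 8)(-2 + 7)] = -1/10.
Result: (1/30)/(u - 8) + (1/15)/(u + 7) - (1/10)/(u + 2)


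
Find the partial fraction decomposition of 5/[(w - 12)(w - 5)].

5/(w - 12)(w - 5) = P/(w - 12) + Q/(w - 5). P = 5/(12 - 5) = 5/7, Q = 5/(5 - 12) = -5/7
Result: (5/7)/(w - 12) - (5/7)/(w - 5)


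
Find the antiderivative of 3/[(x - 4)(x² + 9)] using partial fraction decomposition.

Cover-up at x=4: α = 3/(4²+9) = 3/25. Coeff matching: β = -3/25, γ = -12/25. Decomposition: (3/25)/(x - 4) - ((3/25)x + 12/25)/(x² + 9). Integrate: linear → ln, quadratic → (1/2)ln + arctan: (3/25) ln|(x - 4)| - (3/50) ln(x² + 9) - (4/25) arctan(x/3) + C


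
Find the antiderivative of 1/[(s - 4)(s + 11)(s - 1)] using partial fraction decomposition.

Cover-up: A = 1/45, B = 1/180, C = -1/36. Decomposition: (1/45)/(s - 4) + (1/180)/(s + 11) - (1/36)/(s - 1). Integrate each term: (1/45) ln|(s - 4)| + (1/180) ln|(s + 11)| - (1/36) ln|(s - 1)| + C


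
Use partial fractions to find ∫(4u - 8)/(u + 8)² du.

Decompose: A = 4, B = 4·(-8) - 8 = -40, so (4u - 8)/(u + 8)² = 4/(u + 8) - 40/(u + 8)². Integrate: ∫ A/(u + 8) du = 4 ln|(u + 8)|; ∫ B/(u + 8)² du = 40/(u + 8). Sum: 4 ln|(u + 8)| + 40/(u + 8) + C


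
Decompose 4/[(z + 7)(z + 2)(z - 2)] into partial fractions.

Using cover-up method: α = 4/45, β = -1/5, γ = 1/9
Result: (4/45)/(z + 7) - (1/5)/(z + 2) + (1/9)/(z - 2)


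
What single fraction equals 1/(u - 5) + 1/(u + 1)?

Common denominator (u - 5)(u + 1). Numerator: 1(u + 1) + 1(u - 5) = (u + 1) + (u - 5) = 2u - 4
Result: (2u - 4)/[(u - 5)(u + 1)]


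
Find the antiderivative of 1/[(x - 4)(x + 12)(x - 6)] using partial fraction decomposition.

Cover-up: P = -1/32, Q = 1/288, R = 1/36. Decomposition: (-1/32)/(x - 4) + (1/288)/(x + 12) + (1/36)/(x - 6). Integrate each term: (-1/32) ln|(x - 4)| + (1/288) ln|(x + 12)| + (1/36) ln|(x - 6)| + C


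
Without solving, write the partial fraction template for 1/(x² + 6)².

Repeated quadratic factor: (Px + Q)/(x² + 6) + (Rx + S)/(x² + 6)²


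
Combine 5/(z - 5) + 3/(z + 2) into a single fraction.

Common denominator (z - 5)(z + 2). Numerator: 5(z + 2) + 3(z - 5) = (5z + 10) + (3z - 15) = 8z - 5
Result: (8z - 5)/[(z - 5)(z + 2)]


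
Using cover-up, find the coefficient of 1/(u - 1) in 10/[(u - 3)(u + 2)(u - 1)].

Cover (u - 1), set u=1: 10/[(1 - 3)(1 + 2)] = -5/3


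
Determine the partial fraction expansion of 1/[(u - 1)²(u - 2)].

Cover-up at u=2: C = 1/(2 - 1)² = 1. Cover-up at u=1: B = 1/(1 - 2) = -1. Comparing u² coeff: A = -C = -1
Result: -1/(u - 1) - 1/(u - 1)² + 1/(u - 2)


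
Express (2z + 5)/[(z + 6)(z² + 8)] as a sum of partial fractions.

At z=-6: P = (2·(-6) + 5)/((-6)² + 8) = -7/44. Q = -P = 7/44, R = 2 - (-6)·P = 23/22
Result: (-7/44)/(z + 6) + ((7/44)z + 23/22)/(z² + 8)


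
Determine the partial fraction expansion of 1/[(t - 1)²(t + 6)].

Cover-up at t=-6: γ = 1/(-6 - 1)² = 1/49. Cover-up at t=1: β = 1/(1 + 6) = 1/7. Comparing t² coeff: α = -γ = -1/49
Result: (-1/49)/(t - 1) + (1/7)/(t - 1)² + (1/49)/(t + 6)


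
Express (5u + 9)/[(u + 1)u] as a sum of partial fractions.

At u=-1: P = (5·(-1) + 9)/(-1 - 0) = -4. At u=0: Q = (5·0 + 9)/(0 + 1) = 9
Result: -4/(u + 1) + 9/u


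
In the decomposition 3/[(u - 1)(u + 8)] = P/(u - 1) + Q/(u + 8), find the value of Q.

Cover-up at u = -8: Q = 3/(-8 - 1) = -3/9 = -1/3


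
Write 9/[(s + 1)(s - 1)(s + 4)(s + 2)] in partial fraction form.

Using Heaviside cover-up: (-3/2)/(s + 1) + (3/10)/(s - 1) - (3/10)/(s + 4) + (3/2)/(s + 2)


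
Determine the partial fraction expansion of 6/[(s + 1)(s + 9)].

6/(s + 1)(s + 9) = A/(s + 1) + B/(s + 9). A = 6/(-1 + 9) = 3/4, B = 6/(-9 + 1) = -3/4
Result: (3/4)/(s + 1) - (3/4)/(s + 9)


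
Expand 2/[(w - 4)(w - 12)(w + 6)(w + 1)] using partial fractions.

Using Heaviside cover-up: (-1/200)/(w - 4) + (1/936)/(w - 12) - (1/450)/(w + 6) + (2/325)/(w + 1)


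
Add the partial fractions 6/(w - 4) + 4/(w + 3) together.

Common denominator (w - 4)(w + 3). Numerator: 6(w + 3) + 4(w - 4) = (6w + 18) + (4w - 16) = 10w + 2
Result: (10w + 2)/[(w - 4)(w + 3)]


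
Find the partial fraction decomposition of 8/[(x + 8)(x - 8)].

8/(x + 8)(x - 8) = P/(x + 8) + Q/(x - 8). P = 8/(-8 - 8) = -1/2, Q = 8/(8 + 8) = 1/2
Result: (-1/2)/(x + 8) + (1/2)/(x - 8)


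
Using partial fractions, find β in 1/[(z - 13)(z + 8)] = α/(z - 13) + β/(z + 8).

Cover-up at z = -8: β = 1/(-8 - 13) = -1/21


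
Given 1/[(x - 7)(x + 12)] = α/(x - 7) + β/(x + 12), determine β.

Cover-up at x = -12: β = 1/(-12 - 7) = -1/19


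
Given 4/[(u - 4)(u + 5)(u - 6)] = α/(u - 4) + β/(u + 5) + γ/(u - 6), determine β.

Cover-up at u = -5: β = 4/[(-5 - 4)(-5 - 6)] = 4/[(-9)(-11)] = 4/99


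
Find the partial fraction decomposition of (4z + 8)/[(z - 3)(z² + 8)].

At z=3: A = (4·3 + 8)/(3² + 8) = 20/17. B = -A = -20/17, C = 4 - 3·A = 8/17
Result: (20/17)/(z - 3) - ((20/17)z - 8/17)/(z² + 8)


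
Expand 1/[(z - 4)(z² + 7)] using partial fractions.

Cover-up at z = 4: A = 1/(4² + 7) = 1/23. Then B = -A = -1/23, C = -A·(0 + 4) = -4/23
Result: (1/23)/(z - 4) - ((1/23)z + 4/23)/(z² + 7)


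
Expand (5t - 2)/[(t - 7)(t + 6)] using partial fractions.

At t=7: A = (5·7 - 2)/(7 + 6) = 33/13. At t=-6: B = (5·(-6) - 2)/(-6 - 7) = 32/13
Result: (33/13)/(t - 7) + (32/13)/(t + 6)


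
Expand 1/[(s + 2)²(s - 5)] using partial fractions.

Cover-up at s=5: R = 1/(5 + 2)² = 1/49. Cover-up at s=-2: Q = 1/(-2 - 5) = -1/7. Comparing s² coeff: P = -R = -1/49
Result: (-1/49)/(s + 2) - (1/7)/(s + 2)² + (1/49)/(s - 5)


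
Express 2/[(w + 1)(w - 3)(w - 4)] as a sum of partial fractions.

Using cover-up method: A = 1/10, B = -1/2, C = 2/5
Result: (1/10)/(w + 1) - (1/2)/(w - 3) + (2/5)/(w - 4)


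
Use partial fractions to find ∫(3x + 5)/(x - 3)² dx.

Decompose: α = 3, β = 3·3 + 5 = 14, so (3x + 5)/(x - 3)² = 3/(x - 3) + 14/(x - 3)². Integrate: ∫ α/(x - 3) dx = 3 ln|(x - 3)|; ∫ β/(x - 3)² dx = -14/(x - 3). Sum: 3 ln|(x - 3)| - 14/(x - 3) + C


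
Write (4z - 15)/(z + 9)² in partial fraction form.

(4z - 15) = A(z + 9) + B. At z = -9: B = 4·(-9) - 15 = -51. Coeff of z: A = 4
Result: 4/(z + 9) - 51/(z + 9)²


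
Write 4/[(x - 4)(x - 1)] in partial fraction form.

4/(x - 4)(x - 1) = α/(x - 4) + β/(x - 1). α = 4/(4 - 1) = 4/3, β = 4/(1 - 4) = -4/3
Result: (4/3)/(x - 4) - (4/3)/(x - 1)


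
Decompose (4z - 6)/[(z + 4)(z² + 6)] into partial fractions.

At z=-4: α = (4·(-4) - 6)/((-4)² + 6) = -1. β = -α = 1, γ = 4 - (-4)·α = 0
Result: -1/(z + 4) + (z)/(z² + 6)


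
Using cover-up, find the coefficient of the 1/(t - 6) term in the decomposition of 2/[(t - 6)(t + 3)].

Cover (t - 6), set t=6: 2/((t + 3) at t=6) = 2/(9) = 2/9


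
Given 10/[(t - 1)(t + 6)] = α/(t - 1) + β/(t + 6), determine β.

Cover-up at t = -6: β = 10/(-6 - 1) = -10/7


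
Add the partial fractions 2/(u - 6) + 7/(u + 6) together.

Common denominator (u - 6)(u + 6). Numerator: 2(u + 6) + 7(u - 6) = (2u + 12) + (7u - 42) = 9u - 30
Result: (9u - 30)/[(u - 6)(u + 6)]


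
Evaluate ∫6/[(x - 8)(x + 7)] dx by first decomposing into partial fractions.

Decompose: 6/[(x - 8)(x + 7)] = (2/5)/(x - 8) - (2/5)/(x + 7). Integrate each term: (2/5) ln|(x - 8)| - (2/5) ln|(x + 7)| + C


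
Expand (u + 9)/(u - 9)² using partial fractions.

(u + 9) = α(u - 9) + β. At u = 9: β = 1·9 + 9 = 18. Coeff of u: α = 1
Result: 1/(u - 9) + 18/(u - 9)²


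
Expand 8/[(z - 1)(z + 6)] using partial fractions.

8/(z - 1)(z + 6) = P/(z - 1) + Q/(z + 6). P = 8/(1 + 6) = 8/7, Q = 8/(-6 - 1) = -8/7
Result: (8/7)/(z - 1) - (8/7)/(z + 6)


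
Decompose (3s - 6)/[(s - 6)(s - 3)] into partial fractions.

At s=6: A = (3·6 - 6)/(6 - 3) = 4. At s=3: B = (3·3 - 6)/(3 - 6) = -1
Result: 4/(s - 6) - 1/(s - 3)


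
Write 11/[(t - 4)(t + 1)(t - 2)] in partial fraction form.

Using cover-up method: P = 11/10, Q = 11/15, R = -11/6
Result: (11/10)/(t - 4) + (11/15)/(t + 1) - (11/6)/(t - 2)


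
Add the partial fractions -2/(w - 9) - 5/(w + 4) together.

Common denominator (w - 9)(w + 4). Numerator: -2(w + 4) - 5(w - 9) = (-2w - 8) - (5w - 45) = -7w + 37
Result: (-7w + 37)/[(w - 9)(w + 4)]


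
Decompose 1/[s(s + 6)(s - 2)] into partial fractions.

Using cover-up method: α = -1/12, β = 1/48, γ = 1/16
Result: (-1/12)/s + (1/48)/(s + 6) + (1/16)/(s - 2)


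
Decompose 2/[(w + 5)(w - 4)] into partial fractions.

2/(w + 5)(w - 4) = P/(w + 5) + Q/(w - 4). P = 2/(-5 - 4) = -2/9, Q = 2/(4 + 5) = 2/9
Result: (-2/9)/(w + 5) + (2/9)/(w - 4)


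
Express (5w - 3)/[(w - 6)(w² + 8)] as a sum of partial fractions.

At w=6: α = (5·6 - 3)/(6² + 8) = 27/44. β = -α = -27/44, γ = 5 - 6·α = 29/22
Result: (27/44)/(w - 6) - ((27/44)w - 29/22)/(w² + 8)


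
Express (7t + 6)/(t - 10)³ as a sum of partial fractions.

(7t + 6) = α(t - 10)² + β(t - 10) + γ. At t = 10: γ = 7·10 + 6 = 76. Coefficients: α = 0, β = 7
Result: 7/(t - 10)² + 76/(t - 10)³


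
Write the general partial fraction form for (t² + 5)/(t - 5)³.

Repeated linear factor (power 3): α/(t - 5) + β/(t - 5)² + γ/(t - 5)³


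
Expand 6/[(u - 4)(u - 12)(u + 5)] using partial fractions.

Using cover-up method: A = -1/12, B = 3/68, C = 2/51
Result: (-1/12)/(u - 4) + (3/68)/(u - 12) + (2/51)/(u + 5)


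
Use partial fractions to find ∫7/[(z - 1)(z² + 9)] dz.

Cover-up at z=1: A = 7/(1²+9) = 7/10. Coeff matching: B = -7/10, C = -7/10. Decomposition: (7/10)/(z - 1) - ((7/10)z + 7/10)/(z² + 9). Integrate: linear → ln, quadratic → (1/2)ln + arctan: (7/10) ln|(z - 1)| - (7/20) ln(z² + 9) - (7/30) arctan(z/3) + C


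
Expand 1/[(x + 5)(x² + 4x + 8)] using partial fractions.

Cover-up at x = -5: A = 1/((-5)² + 4·(-5) + 8) = 1/13. Then B = -A = -1/13, C = -A·(4 - 5) = 1/13
Result: (1/13)/(x + 5) - ((1/13)x - 1/13)/(x² + 4x + 8)


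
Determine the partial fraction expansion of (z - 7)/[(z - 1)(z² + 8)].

At z=1: A = (1·1 - 7)/(1² + 8) = -2/3. B = -A = 2/3, C = 1 - 1·A = 5/3
Result: (-2/3)/(z - 1) + ((2/3)z + 5/3)/(z² + 8)


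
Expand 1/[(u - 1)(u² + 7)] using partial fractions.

Cover-up at u = 1: P = 1/(1² + 7) = 1/8. Then Q = -P = -1/8, R = -P·(0 + 1) = -1/8
Result: (1/8)/(u - 1) - ((1/8)u + 1/8)/(u² + 7)


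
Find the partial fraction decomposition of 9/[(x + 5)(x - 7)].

9/(x + 5)(x - 7) = α/(x + 5) + β/(x - 7). α = 9/(-5 - 7) = -3/4, β = 9/(7 + 5) = 3/4
Result: (-3/4)/(x + 5) + (3/4)/(x - 7)


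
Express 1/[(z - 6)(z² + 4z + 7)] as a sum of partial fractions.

Cover-up at z = 6: P = 1/(6² + 4·6 + 7) = 1/67. Then Q = -P = -1/67, R = -P·(4 + 6) = -10/67
Result: (1/67)/(z - 6) - ((1/67)z + 10/67)/(z² + 4z + 7)


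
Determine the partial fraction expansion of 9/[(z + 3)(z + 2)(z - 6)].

Using cover-up method: P = 1, Q = -9/8, R = 1/8
Result: 1/(z + 3) - (9/8)/(z + 2) + (1/8)/(z - 6)


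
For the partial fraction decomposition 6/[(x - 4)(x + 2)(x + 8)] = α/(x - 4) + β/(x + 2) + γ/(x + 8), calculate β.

Cover-up at x = -2: β = 6/[(-2 - 4)(-2 + 8)] = 6/[(-6)(6)] = -6/36 = -1/6


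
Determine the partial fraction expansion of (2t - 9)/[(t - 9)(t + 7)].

At t=9: P = (2·9 - 9)/(9 + 7) = 9/16. At t=-7: Q = (2·(-7) - 9)/(-7 - 9) = 23/16
Result: (9/16)/(t - 9) + (23/16)/(t + 7)


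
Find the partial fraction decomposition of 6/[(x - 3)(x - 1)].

6/(x - 3)(x - 1) = P/(x - 3) + Q/(x - 1). P = 6/(3 - 1) = 3, Q = 6/(1 - 3) = -3
Result: 3/(x - 3) - 3/(x - 1)


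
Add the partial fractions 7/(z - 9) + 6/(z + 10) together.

Common denominator (z - 9)(z + 10). Numerator: 7(z + 10) + 6(z - 9) = (7z + 70) + (6z - 54) = 13z + 16
Result: (13z + 16)/[(z - 9)(z + 10)]


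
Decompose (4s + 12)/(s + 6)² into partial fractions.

(4s + 12) = P(s + 6) + Q. At s = -6: Q = 4·(-6) + 12 = -12. Coeff of s: P = 4
Result: 4/(s + 6) - 12/(s + 6)²


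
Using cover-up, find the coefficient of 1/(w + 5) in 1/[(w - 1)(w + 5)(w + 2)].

Cover (w + 5), set w=-5: 1/[(-5 - 1)(-5 + 2)] = 1/18


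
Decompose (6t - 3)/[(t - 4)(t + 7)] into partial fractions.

At t=4: P = (6·4 - 3)/(4 + 7) = 21/11. At t=-7: Q = (6·(-7) - 3)/(-7 - 4) = 45/11
Result: (21/11)/(t - 4) + (45/11)/(t + 7)


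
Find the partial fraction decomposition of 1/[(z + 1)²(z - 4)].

Cover-up at z=4: R = 1/(4 + 1)² = 1/25. Cover-up at z=-1: Q = 1/(-1 - 4) = -1/5. Comparing z² coeff: P = -R = -1/25
Result: (-1/25)/(z + 1) - (1/5)/(z + 1)² + (1/25)/(z - 4)


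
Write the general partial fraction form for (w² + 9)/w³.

Repeated linear factor (power 3): P/w + Q/w² + R/w³


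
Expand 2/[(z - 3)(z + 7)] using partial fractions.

2/(z - 3)(z + 7) = P/(z - 3) + Q/(z + 7). P = 2/(3 + 7) = 1/5, Q = 2/(-7 - 3) = -1/5
Result: (1/5)/(z - 3) - (1/5)/(z + 7)


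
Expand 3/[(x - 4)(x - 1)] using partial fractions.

3/(x - 4)(x - 1) = A/(x - 4) + B/(x - 1). A = 3/(4 - 1) = 1, B = 3/(1 - 4) = -1
Result: 1/(x - 4) - 1/(x - 1)


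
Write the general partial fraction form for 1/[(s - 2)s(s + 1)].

Three distinct linear factors: α/(s - 2) + β/s + γ/(s + 1)


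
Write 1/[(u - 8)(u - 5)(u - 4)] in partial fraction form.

Using cover-up method: P = 1/12, Q = -1/3, R = 1/4
Result: (1/12)/(u - 8) - (1/3)/(u - 5) + (1/4)/(u - 4)


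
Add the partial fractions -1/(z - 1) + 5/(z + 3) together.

Common denominator (z - 1)(z + 3). Numerator: -1(z + 3) + 5(z - 1) = (-z - 3) + (5z - 5) = 4z - 8
Result: (4z - 8)/[(z - 1)(z + 3)]


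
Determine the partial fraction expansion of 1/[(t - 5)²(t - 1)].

Cover-up at t=1: γ = 1/(1 - 5)² = 1/16. Cover-up at t=5: β = 1/(5 - 1) = 1/4. Comparing t² coeff: α = -γ = -1/16
Result: (-1/16)/(t - 5) + (1/4)/(t - 5)² + (1/16)/(t - 1)


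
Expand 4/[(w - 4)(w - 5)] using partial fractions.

4/(w - 4)(w - 5) = P/(w - 4) + Q/(w - 5). P = 4/(4 - 5) = -4, Q = 4/(5 - 4) = 4
Result: -4/(w - 4) + 4/(w - 5)


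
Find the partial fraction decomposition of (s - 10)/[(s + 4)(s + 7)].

At s=-4: A = (1·(-4) - 10)/(-4 + 7) = -14/3. At s=-7: B = (1·(-7) - 10)/(-7 + 4) = 17/3
Result: (-14/3)/(s + 4) + (17/3)/(s + 7)


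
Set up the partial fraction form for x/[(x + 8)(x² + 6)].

Linear + irreducible quadratic: P/(x + 8) + (Qx + R)/(x² + 6)


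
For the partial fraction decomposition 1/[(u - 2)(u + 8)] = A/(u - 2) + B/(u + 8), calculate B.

Cover-up at u = -8: B = 1/(-8 - 2) = -1/10


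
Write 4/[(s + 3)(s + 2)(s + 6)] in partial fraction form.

Using cover-up method: α = -4/3, β = 1, γ = 1/3
Result: (-4/3)/(s + 3) + 1/(s + 2) + (1/3)/(s + 6)


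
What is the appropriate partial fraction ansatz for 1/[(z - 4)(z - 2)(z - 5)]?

Three distinct linear factors: α/(z - 4) + β/(z - 2) + γ/(z - 5)


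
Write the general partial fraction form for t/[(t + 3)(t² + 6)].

Linear + irreducible quadratic: α/(t + 3) + (βt + γ)/(t² + 6)


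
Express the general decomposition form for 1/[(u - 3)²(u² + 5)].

Repeated linear + quadratic: P/(u - 3) + Q/(u - 3)² + (Ru + S)/(u² + 5)


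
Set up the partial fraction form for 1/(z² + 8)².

Repeated quadratic factor: (Pz + Q)/(z² + 8) + (Rz + S)/(z² + 8)²


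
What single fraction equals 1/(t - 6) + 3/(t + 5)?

Common denominator (t - 6)(t + 5). Numerator: 1(t + 5) + 3(t - 6) = (t + 5) + (3t - 18) = 4t - 13
Result: (4t - 13)/[(t - 6)(t + 5)]


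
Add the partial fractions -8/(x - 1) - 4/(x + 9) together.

Common denominator (x - 1)(x + 9). Numerator: -8(x + 9) - 4(x - 1) = (-8x - 72) - (4x - 4) = -12x - 68
Result: (-12x - 68)/[(x - 1)(x + 9)]


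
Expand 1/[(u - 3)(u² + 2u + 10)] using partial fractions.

Cover-up at u = 3: A = 1/(3² + 2·3 + 10) = 1/25. Then B = -A = -1/25, C = -A·(2 + 3) = -1/5
Result: (1/25)/(u - 3) - ((1/25)u + 1/5)/(u² + 2u + 10)


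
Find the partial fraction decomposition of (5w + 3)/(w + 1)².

(5w + 3) = A(w + 1) + B. At w = -1: B = 5·(-1) + 3 = -2. Coeff of w: A = 5
Result: 5/(w + 1) - 2/(w + 1)²


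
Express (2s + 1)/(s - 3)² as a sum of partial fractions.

(2s + 1) = A(s - 3) + B. At s = 3: B = 2·3 + 1 = 7. Coeff of s: A = 2
Result: 2/(s - 3) + 7/(s - 3)²


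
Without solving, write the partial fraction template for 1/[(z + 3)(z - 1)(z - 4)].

Three distinct linear factors: P/(z + 3) + Q/(z - 1) + R/(z - 4)


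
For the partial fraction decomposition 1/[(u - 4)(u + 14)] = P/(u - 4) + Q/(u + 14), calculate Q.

Cover-up at u = -14: Q = 1/(-14 - 4) = -1/18


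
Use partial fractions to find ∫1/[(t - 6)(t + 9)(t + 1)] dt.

Cover-up: α = 1/105, β = 1/120, γ = -1/56. Decomposition: (1/105)/(t - 6) + (1/120)/(t + 9) - (1/56)/(t + 1). Integrate each term: (1/105) ln|(t - 6)| + (1/120) ln|(t + 9)| - (1/56) ln|(t + 1)| + C


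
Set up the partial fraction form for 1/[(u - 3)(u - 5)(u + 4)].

Three distinct linear factors: α/(u - 3) + β/(u - 5) + γ/(u + 4)


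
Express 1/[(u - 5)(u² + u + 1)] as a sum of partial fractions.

Cover-up at u = 5: P = 1/(5² + 1·5 + 1) = 1/31. Then Q = -P = -1/31, R = -P·(1 + 5) = -6/31
Result: (1/31)/(u - 5) - ((1/31)u + 6/31)/(u² + u + 1)


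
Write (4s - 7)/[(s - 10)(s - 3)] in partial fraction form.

At s=10: P = (4·10 - 7)/(10 - 3) = 33/7. At s=3: Q = (4·3 - 7)/(3 - 10) = -5/7
Result: (33/7)/(s - 10) - (5/7)/(s - 3)


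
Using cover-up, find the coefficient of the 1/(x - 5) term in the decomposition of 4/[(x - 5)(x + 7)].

Cover (x - 5), set x=5: 4/((x + 7) at x=5) = 4/(12) = 1/3


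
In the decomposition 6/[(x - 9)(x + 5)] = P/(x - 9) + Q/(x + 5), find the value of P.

Cover-up at x = 9: P = 6/(9 + 5) = 6/14 = 3/7


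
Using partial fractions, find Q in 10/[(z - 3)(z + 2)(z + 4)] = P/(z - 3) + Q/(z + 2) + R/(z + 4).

Cover-up at z = -2: Q = 10/[(-2 - 3)(-2 + 4)] = 10/[(-5)(2)] = -10/10 = -1


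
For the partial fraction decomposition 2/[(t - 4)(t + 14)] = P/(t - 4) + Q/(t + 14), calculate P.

Cover-up at t = 4: P = 2/(4 + 14) = 2/18 = 1/9


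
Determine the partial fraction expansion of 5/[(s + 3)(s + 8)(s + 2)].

Using cover-up method: α = -1, β = 1/6, γ = 5/6
Result: -1/(s + 3) + (1/6)/(s + 8) + (5/6)/(s + 2)


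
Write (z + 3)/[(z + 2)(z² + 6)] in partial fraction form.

At z=-2: α = (1·(-2) + 3)/((-2)² + 6) = 1/10. β = -α = -1/10, γ = 1 - (-2)·α = 6/5
Result: (1/10)/(z + 2) - ((1/10)z - 6/5)/(z² + 6)


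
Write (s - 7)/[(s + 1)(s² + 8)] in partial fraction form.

At s=-1: A = (1·(-1) - 7)/((-1)² + 8) = -8/9. B = -A = 8/9, C = 1 - (-1)·A = 1/9
Result: (-8/9)/(s + 1) + ((8/9)s + 1/9)/(s² + 8)


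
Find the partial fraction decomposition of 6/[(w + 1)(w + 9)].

6/(w + 1)(w + 9) = A/(w + 1) + B/(w + 9). A = 6/(-1 + 9) = 3/4, B = 6/(-9 + 1) = -3/4
Result: (3/4)/(w + 1) - (3/4)/(w + 9)


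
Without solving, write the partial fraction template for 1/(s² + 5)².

Repeated quadratic factor: (αs + β)/(s² + 5) + (γs + δ)/(s² + 5)²


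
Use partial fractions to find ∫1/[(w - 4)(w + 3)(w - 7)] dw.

Cover-up: P = -1/21, Q = 1/70, R = 1/30. Decomposition: (-1/21)/(w - 4) + (1/70)/(w + 3) + (1/30)/(w - 7). Integrate each term: (-1/21) ln|(w - 4)| + (1/70) ln|(w + 3)| + (1/30) ln|(w - 7)| + C


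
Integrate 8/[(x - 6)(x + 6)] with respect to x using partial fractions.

Decompose: 8/[(x - 6)(x + 6)] = (2/3)/(x - 6) - (2/3)/(x + 6). Integrate each term: (2/3) ln|(x - 6)| - (2/3) ln|(x + 6)| + C


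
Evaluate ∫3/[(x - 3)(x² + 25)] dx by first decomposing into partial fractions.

Cover-up at x=3: α = 3/(3²+25) = 3/34. Coeff matching: β = -3/34, γ = -9/34. Decomposition: (3/34)/(x - 3) - ((3/34)x + 9/34)/(x² + 25). Integrate: linear → ln, quadratic → (1/2)ln + arctan: (3/34) ln|(x - 3)| - (3/68) ln(x² + 25) - (9/170) arctan(x/5) + C


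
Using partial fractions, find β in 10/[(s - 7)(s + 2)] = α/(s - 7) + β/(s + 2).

Cover-up at s = -2: β = 10/(-2 - 7) = -10/9


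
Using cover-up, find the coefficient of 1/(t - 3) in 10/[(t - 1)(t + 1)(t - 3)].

Cover (t - 3), set t=3: 10/[(3 - 1)(3 + 1)] = 5/4


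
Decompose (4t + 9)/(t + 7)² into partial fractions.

(4t + 9) = P(t + 7) + Q. At t = -7: Q = 4·(-7) + 9 = -19. Coeff of t: P = 4
Result: 4/(t + 7) - 19/(t + 7)²


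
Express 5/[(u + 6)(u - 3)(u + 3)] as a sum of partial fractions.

Using cover-up method: A = 5/27, B = 5/54, C = -5/18
Result: (5/27)/(u + 6) + (5/54)/(u - 3) - (5/18)/(u + 3)


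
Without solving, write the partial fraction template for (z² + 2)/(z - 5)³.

Repeated linear factor (power 3): P/(z - 5) + Q/(z - 5)² + R/(z - 5)³


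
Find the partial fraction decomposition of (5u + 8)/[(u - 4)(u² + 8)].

At u=4: A = (5·4 + 8)/(4² + 8) = 7/6. B = -A = -7/6, C = 5 - 4·A = 1/3
Result: (7/6)/(u - 4) - ((7/6)u - 1/3)/(u² + 8)


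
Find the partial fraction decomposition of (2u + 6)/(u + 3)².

(2u + 6) = α(u + 3) + β. At u = -3: β = 2·(-3) + 6 = 0. Coeff of u: α = 2
Result: 2/(u + 3)


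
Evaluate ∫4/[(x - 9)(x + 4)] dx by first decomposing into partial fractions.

Decompose: 4/[(x - 9)(x + 4)] = (4/13)/(x - 9) - (4/13)/(x + 4). Integrate each term: (4/13) ln|(x - 9)| - (4/13) ln|(x + 4)| + C


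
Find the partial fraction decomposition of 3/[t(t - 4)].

3/t(t - 4) = α/t + β/(t - 4). α = 3/(0 - 4) = -3/4, β = 3/(4 - 0) = 3/4
Result: (-3/4)/t + (3/4)/(t - 4)


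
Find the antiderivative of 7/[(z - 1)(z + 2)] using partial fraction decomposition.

Decompose: 7/[(z - 1)(z + 2)] = (7/3)/(z - 1) - (7/3)/(z + 2). Integrate each term: (7/3) ln|(z - 1)| - (7/3) ln|(z + 2)| + C


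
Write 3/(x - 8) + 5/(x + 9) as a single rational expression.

Common denominator (x - 8)(x + 9). Numerator: 3(x + 9) + 5(x - 8) = (3x + 27) + (5x - 40) = 8x - 13
Result: (8x - 13)/[(x - 8)(x + 9)]


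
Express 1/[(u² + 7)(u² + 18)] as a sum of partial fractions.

Coefficient matching gives P = R = 0, Q = 1/(18-7) = 1/11, S = -Q = -1/11
Result: (1/11)/(u² + 7) - (1/11)/(u² + 18)


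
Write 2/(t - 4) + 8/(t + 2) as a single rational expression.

Common denominator (t - 4)(t + 2). Numerator: 2(t + 2) + 8(t - 4) = (2t + 4) + (8t - 32) = 10t - 28
Result: (10t - 28)/[(t - 4)(t + 2)]


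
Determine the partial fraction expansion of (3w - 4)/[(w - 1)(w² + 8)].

At w=1: A = (3·1 - 4)/(1² + 8) = -1/9. B = -A = 1/9, C = 3 - 1·A = 28/9
Result: (-1/9)/(w - 1) + ((1/9)w + 28/9)/(w² + 8)


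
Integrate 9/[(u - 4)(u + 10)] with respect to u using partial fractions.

Decompose: 9/[(u - 4)(u + 10)] = (9/14)/(u - 4) - (9/14)/(u + 10). Integrate each term: (9/14) ln|(u - 4)| - (9/14) ln|(u + 10)| + C


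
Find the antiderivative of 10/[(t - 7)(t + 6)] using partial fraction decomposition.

Decompose: 10/[(t - 7)(t + 6)] = (10/13)/(t - 7) - (10/13)/(t + 6). Integrate each term: (10/13) ln|(t - 7)| - (10/13) ln|(t + 6)| + C


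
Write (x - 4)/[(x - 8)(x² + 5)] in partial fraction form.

At x=8: A = (1·8 - 4)/(8² + 5) = 4/69. B = -A = -4/69, C = 1 - 8·A = 37/69
Result: (4/69)/(x - 8) - ((4/69)x - 37/69)/(x² + 5)


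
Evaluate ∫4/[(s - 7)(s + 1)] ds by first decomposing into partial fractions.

Decompose: 4/[(s - 7)(s + 1)] = (1/2)/(s - 7) - (1/2)/(s + 1). Integrate each term: (1/2) ln|(s - 7)| - (1/2) ln|(s + 1)| + C


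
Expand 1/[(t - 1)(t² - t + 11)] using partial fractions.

Cover-up at t = 1: α = 1/(1² - 1·1 + 11) = 1/11. Then β = -α = -1/11, γ = -α·(-1 + 1) = 0
Result: (1/11)/(t - 1) - ((1/11)t)/(t² - t + 11)


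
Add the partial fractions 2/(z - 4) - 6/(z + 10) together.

Common denominator (z - 4)(z + 10). Numerator: 2(z + 10) - 6(z - 4) = (2z + 20) - (6z - 24) = -4z + 44
Result: (-4z + 44)/[(z - 4)(z + 10)]


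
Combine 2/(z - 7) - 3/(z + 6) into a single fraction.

Common denominator (z - 7)(z + 6). Numerator: 2(z + 6) - 3(z - 7) = (2z + 12) - (3z - 21) = -z + 33
Result: (-z + 33)/[(z - 7)(z + 6)]


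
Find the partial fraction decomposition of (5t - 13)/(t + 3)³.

(5t - 13) = A(t + 3)² + B(t + 3) + C. At t = -3: C = 5·(-3) - 13 = -28. Coefficients: A = 0, B = 5
Result: 5/(t + 3)² - 28/(t + 3)³


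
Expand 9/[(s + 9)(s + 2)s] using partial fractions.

Using cover-up method: P = 1/7, Q = -9/14, R = 1/2
Result: (1/7)/(s + 9) - (9/14)/(s + 2) + (1/2)/s


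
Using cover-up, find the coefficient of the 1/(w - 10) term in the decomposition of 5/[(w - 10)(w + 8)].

Cover (w - 10), set w=10: 5/((w + 8) at w=10) = 5/(18) = 5/18


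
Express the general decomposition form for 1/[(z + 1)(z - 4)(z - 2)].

Three distinct linear factors: α/(z + 1) + β/(z - 4) + γ/(z - 2)


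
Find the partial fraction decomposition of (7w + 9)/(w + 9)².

(7w + 9) = A(w + 9) + B. At w = -9: B = 7·(-9) + 9 = -54. Coeff of w: A = 7
Result: 7/(w + 9) - 54/(w + 9)²


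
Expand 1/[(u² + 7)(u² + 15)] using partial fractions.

Coefficient matching gives A = C = 0, B = 1/(15-7) = 1/8, D = -B = -1/8
Result: (1/8)/(u² + 7) - (1/8)/(u² + 15)


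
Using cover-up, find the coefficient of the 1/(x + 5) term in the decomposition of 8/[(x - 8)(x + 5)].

Cover (x + 5), set x=-5: 8/((x - 8) at x=-5) = 8/(-13) = -8/13


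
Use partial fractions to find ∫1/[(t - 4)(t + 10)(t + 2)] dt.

Cover-up: A = 1/84, B = 1/112, C = -1/48. Decomposition: (1/84)/(t - 4) + (1/112)/(t + 10) - (1/48)/(t + 2). Integrate each term: (1/84) ln|(t - 4)| + (1/112) ln|(t + 10)| - (1/48) ln|(t + 2)| + C


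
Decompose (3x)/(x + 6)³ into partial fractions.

(3x) = P(x + 6)² + Q(x + 6) + R. At x = -6: R = 3·(-6) + 0 = -18. Coefficients: P = 0, Q = 3
Result: 3/(x + 6)² - 18/(x + 6)³


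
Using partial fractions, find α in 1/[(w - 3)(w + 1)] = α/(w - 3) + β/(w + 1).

Cover-up at w = 3: α = 1/(3 + 1) = 1/4


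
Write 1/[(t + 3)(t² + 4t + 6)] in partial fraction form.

Cover-up at t = -3: A = 1/((-3)² + 4·(-3) + 6) = 1/3. Then B = -A = -1/3, C = -A·(4 - 3) = -1/3
Result: (1/3)/(t + 3) - ((1/3)t + 1/3)/(t² + 4t + 6)


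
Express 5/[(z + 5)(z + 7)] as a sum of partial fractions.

5/(z + 5)(z + 7) = A/(z + 5) + B/(z + 7). A = 5/(-5 + 7) = 5/2, B = 5/(-7 + 5) = -5/2
Result: (5/2)/(z + 5) - (5/2)/(z + 7)


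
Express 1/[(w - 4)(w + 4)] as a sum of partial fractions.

1/(w - 4)(w + 4) = α/(w - 4) + β/(w + 4). α = 1/(4 + 4) = 1/8, β = 1/(-4 - 4) = -1/8
Result: (1/8)/(w - 4) - (1/8)/(w + 4)


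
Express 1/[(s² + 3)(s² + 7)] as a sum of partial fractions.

Coefficient matching gives P = R = 0, Q = 1/(7-3) = 1/4, S = -Q = -1/4
Result: (1/4)/(s² + 3) - (1/4)/(s² + 7)


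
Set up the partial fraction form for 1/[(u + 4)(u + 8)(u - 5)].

Three distinct linear factors: A/(u + 4) + B/(u + 8) + C/(u - 5)


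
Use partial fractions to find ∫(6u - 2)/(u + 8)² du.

Decompose: P = 6, Q = 6·(-8) - 2 = -50, so (6u - 2)/(u + 8)² = 6/(u + 8) - 50/(u + 8)². Integrate: ∫ P/(u + 8) du = 6 ln|(u + 8)|; ∫ Q/(u + 8)² du = 50/(u + 8). Sum: 6 ln|(u + 8)| + 50/(u + 8) + C


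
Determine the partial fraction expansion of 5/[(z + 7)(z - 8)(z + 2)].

Using cover-up method: A = 1/15, B = 1/30, C = -1/10
Result: (1/15)/(z + 7) + (1/30)/(z - 8) - (1/10)/(z + 2)


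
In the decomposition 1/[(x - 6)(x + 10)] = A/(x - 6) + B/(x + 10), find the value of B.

Cover-up at x = -10: B = 1/(-10 - 6) = -1/16


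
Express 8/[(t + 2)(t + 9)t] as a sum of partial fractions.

Using cover-up method: P = -4/7, Q = 8/63, R = 4/9
Result: (-4/7)/(t + 2) + (8/63)/(t + 9) + (4/9)/t


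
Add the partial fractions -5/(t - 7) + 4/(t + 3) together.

Common denominator (t - 7)(t + 3). Numerator: -5(t + 3) + 4(t - 7) = (-5t - 15) + (4t - 28) = -t - 43
Result: (-t - 43)/[(t - 7)(t + 3)]


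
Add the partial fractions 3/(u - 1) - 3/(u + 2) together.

Common denominator (u - 1)(u + 2). Numerator: 3(u + 2) - 3(u - 1) = (3u + 6) - (3u - 3) = 9
Result: (9)/[(u - 1)(u + 2)]


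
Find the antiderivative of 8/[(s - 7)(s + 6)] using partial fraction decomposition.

Decompose: 8/[(s - 7)(s + 6)] = (8/13)/(s - 7) - (8/13)/(s + 6). Integrate each term: (8/13) ln|(s - 7)| - (8/13) ln|(s + 6)| + C


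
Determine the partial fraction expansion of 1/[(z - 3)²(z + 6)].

Cover-up at z=-6: γ = 1/(-6 - 3)² = 1/81. Cover-up at z=3: β = 1/(3 + 6) = 1/9. Comparing z² coeff: α = -γ = -1/81
Result: (-1/81)/(z - 3) + (1/9)/(z - 3)² + (1/81)/(z + 6)


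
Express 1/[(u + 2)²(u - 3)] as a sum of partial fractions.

Cover-up at u=3: C = 1/(3 + 2)² = 1/25. Cover-up at u=-2: B = 1/(-2 - 3) = -1/5. Comparing u² coeff: A = -C = -1/25
Result: (-1/25)/(u + 2) - (1/5)/(u + 2)² + (1/25)/(u - 3)


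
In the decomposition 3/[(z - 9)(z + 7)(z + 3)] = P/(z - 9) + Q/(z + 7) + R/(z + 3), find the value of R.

Cover-up at z = -3: R = 3/[(-3 - 9)(-3 + 7)] = 3/[(-12)(4)] = -3/48 = -1/16


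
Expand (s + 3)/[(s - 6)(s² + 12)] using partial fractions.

At s=6: P = (1·6 + 3)/(6² + 12) = 3/16. Q = -P = -3/16, R = 1 - 6·P = -1/8
Result: (3/16)/(s - 6) - ((3/16)s + 1/8)/(s² + 12)


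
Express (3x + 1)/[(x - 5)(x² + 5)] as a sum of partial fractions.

At x=5: α = (3·5 + 1)/(5² + 5) = 8/15. β = -α = -8/15, γ = 3 - 5·α = 1/3
Result: (8/15)/(x - 5) - ((8/15)x - 1/3)/(x² + 5)


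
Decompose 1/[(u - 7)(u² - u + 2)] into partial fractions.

Cover-up at u = 7: α = 1/(7² - 1·7 + 2) = 1/44. Then β = -α = -1/44, γ = -α·(-1 + 7) = -3/22
Result: (1/44)/(u - 7) - ((1/44)u + 3/22)/(u² - u + 2)


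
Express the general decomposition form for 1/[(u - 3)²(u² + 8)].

Repeated linear + quadratic: A/(u - 3) + B/(u - 3)² + (Cu + D)/(u² + 8)


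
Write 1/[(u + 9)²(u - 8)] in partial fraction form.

Cover-up at u=8: C = 1/(8 + 9)² = 1/289. Cover-up at u=-9: B = 1/(-9 - 8) = -1/17. Comparing u² coeff: A = -C = -1/289
Result: (-1/289)/(u + 9) - (1/17)/(u + 9)² + (1/289)/(u - 8)


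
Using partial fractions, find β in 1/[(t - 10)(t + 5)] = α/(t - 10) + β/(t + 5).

Cover-up at t = -5: β = 1/(-5 - 10) = -1/15


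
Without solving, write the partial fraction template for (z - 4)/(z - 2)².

Repeated linear factor: α/(z - 2) + β/(z - 2)²


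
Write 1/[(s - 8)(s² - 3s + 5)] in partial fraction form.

Cover-up at s = 8: α = 1/(8² - 3·8 + 5) = 1/45. Then β = -α = -1/45, γ = -α·(-3 + 8) = -1/9
Result: (1/45)/(s - 8) - ((1/45)s + 1/9)/(s² - 3s + 5)


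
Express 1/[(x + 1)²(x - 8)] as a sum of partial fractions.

Cover-up at x=8: γ = 1/(8 + 1)² = 1/81. Cover-up at x=-1: β = 1/(-1 - 8) = -1/9. Comparing x² coeff: α = -γ = -1/81
Result: (-1/81)/(x + 1) - (1/9)/(x + 1)² + (1/81)/(x - 8)


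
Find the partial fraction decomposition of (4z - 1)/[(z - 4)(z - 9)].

At z=4: A = (4·4 - 1)/(4 - 9) = -3. At z=9: B = (4·9 - 1)/(9 - 4) = 7
Result: -3/(z - 4) + 7/(z - 9)


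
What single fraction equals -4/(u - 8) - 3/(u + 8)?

Common denominator (u - 8)(u + 8). Numerator: -4(u + 8) - 3(u - 8) = (-4u - 32) - (3u - 24) = -7u - 8
Result: (-7u - 8)/[(u - 8)(u + 8)]


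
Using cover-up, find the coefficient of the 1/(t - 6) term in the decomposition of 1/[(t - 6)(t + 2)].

Cover (t - 6), set t=6: 1/((t + 2) at t=6) = 1/(8) = 1/8


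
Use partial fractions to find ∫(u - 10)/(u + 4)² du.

Decompose: α = 1, β = 1·(-4) - 10 = -14, so (u - 10)/(u + 4)² = 1/(u + 4) - 14/(u + 4)². Integrate: ∫ α/(u + 4) du = ln|(u + 4)|; ∫ β/(u + 4)² du = 14/(u + 4). Sum: ln|(u + 4)| + 14/(u + 4) + C


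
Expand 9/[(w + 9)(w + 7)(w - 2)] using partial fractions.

Using cover-up method: A = 9/22, B = -1/2, C = 1/11
Result: (9/22)/(w + 9) - (1/2)/(w + 7) + (1/11)/(w - 2)


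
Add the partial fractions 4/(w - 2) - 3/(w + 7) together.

Common denominator (w - 2)(w + 7). Numerator: 4(w + 7) - 3(w - 2) = (4w + 28) - (3w - 6) = w + 34
Result: (w + 34)/[(w - 2)(w + 7)]


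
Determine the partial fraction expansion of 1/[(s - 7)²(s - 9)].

Cover-up at s=9: γ = 1/(9 - 7)² = 1/4. Cover-up at s=7: β = 1/(7 - 9) = -1/2. Comparing s² coeff: α = -γ = -1/4
Result: (-1/4)/(s - 7) - (1/2)/(s - 7)² + (1/4)/(s - 9)


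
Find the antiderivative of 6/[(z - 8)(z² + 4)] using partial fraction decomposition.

Cover-up at z=8: α = 6/(8²+4) = 3/34. Coeff matching: β = -3/34, γ = -12/17. Decomposition: (3/34)/(z - 8) - ((3/34)z + 12/17)/(z² + 4). Integrate: linear → ln, quadratic → (1/2)ln + arctan: (3/34) ln|(z - 8)| - (3/68) ln(z² + 4) - (6/17) arctan(z/2) + C


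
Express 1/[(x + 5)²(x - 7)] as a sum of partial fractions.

Cover-up at x=7: C = 1/(7 + 5)² = 1/144. Cover-up at x=-5: B = 1/(-5 - 7) = -1/12. Comparing x² coeff: A = -C = -1/144
Result: (-1/144)/(x + 5) - (1/12)/(x + 5)² + (1/144)/(x - 7)


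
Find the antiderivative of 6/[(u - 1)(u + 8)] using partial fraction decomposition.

Decompose: 6/[(u - 1)(u + 8)] = (2/3)/(u - 1) - (2/3)/(u + 8). Integrate each term: (2/3) ln|(u - 1)| - (2/3) ln|(u + 8)| + C


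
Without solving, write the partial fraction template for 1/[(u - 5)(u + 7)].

Distinct linear factors: P/(u - 5) + Q/(u + 7)


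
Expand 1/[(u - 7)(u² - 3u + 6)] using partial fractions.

Cover-up at u = 7: α = 1/(7² - 3·7 + 6) = 1/34. Then β = -α = -1/34, γ = -α·(-3 + 7) = -2/17
Result: (1/34)/(u - 7) - ((1/34)u + 2/17)/(u² - 3u + 6)


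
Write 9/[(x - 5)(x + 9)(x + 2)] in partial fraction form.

Using cover-up method: α = 9/98, β = 9/98, γ = -9/49
Result: (9/98)/(x - 5) + (9/98)/(x + 9) - (9/49)/(x + 2)


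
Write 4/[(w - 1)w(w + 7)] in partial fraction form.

Using cover-up method: α = 1/2, β = -4/7, γ = 1/14
Result: (1/2)/(w - 1) - (4/7)/w + (1/14)/(w + 7)


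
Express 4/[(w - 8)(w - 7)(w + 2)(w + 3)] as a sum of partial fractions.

Using Heaviside cover-up: (2/55)/(w - 8) - (2/45)/(w - 7) + (2/45)/(w + 2) - (2/55)/(w + 3)


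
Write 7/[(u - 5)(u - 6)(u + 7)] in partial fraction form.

Using cover-up method: A = -7/12, B = 7/13, C = 7/156
Result: (-7/12)/(u - 5) + (7/13)/(u - 6) + (7/156)/(u + 7)


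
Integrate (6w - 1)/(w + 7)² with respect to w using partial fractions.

Decompose: P = 6, Q = 6·(-7) - 1 = -43, so (6w - 1)/(w + 7)² = 6/(w + 7) - 43/(w + 7)². Integrate: ∫ P/(w + 7) dw = 6 ln|(w + 7)|; ∫ Q/(w + 7)² dw = 43/(w + 7). Sum: 6 ln|(w + 7)| + 43/(w + 7) + C


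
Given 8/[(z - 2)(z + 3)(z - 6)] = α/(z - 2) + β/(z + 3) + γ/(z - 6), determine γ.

Cover-up at z = 6: γ = 8/[(6 - 2)(6 + 3)] = 8/[(4)(9)] = 8/36 = 2/9


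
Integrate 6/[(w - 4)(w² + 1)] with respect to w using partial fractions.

Cover-up at w=4: A = 6/(4²+1) = 6/17. Coeff matching: B = -6/17, C = -24/17. Decomposition: (6/17)/(w - 4) - ((6/17)w + 24/17)/(w² + 1). Integrate: linear → ln, quadratic → (1/2)ln + arctan: (6/17) ln|(w - 4)| - (3/17) ln(w² + 1) - (24/17) arctan(w) + C


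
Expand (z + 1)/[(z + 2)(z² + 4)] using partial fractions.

At z=-2: A = (1·(-2) + 1)/((-2)² + 4) = -1/8. B = -A = 1/8, C = 1 - (-2)·A = 3/4
Result: (-1/8)/(z + 2) + ((1/8)z + 3/4)/(z² + 4)


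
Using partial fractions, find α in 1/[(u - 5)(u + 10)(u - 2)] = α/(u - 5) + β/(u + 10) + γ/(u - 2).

Cover-up at u = 5: α = 1/[(5 + 10)(5 - 2)] = 1/[(15)(3)] = 1/45


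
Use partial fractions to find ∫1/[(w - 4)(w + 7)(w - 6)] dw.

Cover-up: A = -1/22, B = 1/143, C = 1/26. Decomposition: (-1/22)/(w - 4) + (1/143)/(w + 7) + (1/26)/(w - 6). Integrate each term: (-1/22) ln|(w - 4)| + (1/143) ln|(w + 7)| + (1/26) ln|(w - 6)| + C


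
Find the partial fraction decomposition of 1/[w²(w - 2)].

Cover-up at w=2: γ = 1/(2 - 0)² = 1/4. Cover-up at w=0: β = 1/(0 - 2) = -1/2. Comparing w² coeff: α = -γ = -1/4
Result: (-1/4)/w - (1/2)/w² + (1/4)/(w - 2)
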